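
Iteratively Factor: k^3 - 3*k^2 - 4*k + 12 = (k + 2)*(k^2 - 5*k + 6) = (k - 2)*(k + 2)*(k - 3)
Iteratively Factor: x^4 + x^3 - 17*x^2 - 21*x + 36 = (x + 3)*(x^3 - 2*x^2 - 11*x + 12) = (x - 4)*(x + 3)*(x^2 + 2*x - 3) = (x - 4)*(x + 3)^2*(x - 1)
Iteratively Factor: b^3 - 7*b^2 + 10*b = (b - 2)*(b^2 - 5*b) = b*(b - 2)*(b - 5)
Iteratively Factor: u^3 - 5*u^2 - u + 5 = (u - 1)*(u^2 - 4*u - 5) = (u - 1)*(u + 1)*(u - 5)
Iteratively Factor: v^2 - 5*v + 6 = (v - 3)*(v - 2)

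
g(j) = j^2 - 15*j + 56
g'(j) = 2*j - 15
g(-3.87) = 129.03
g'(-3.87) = -22.74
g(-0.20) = 59.04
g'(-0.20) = -15.40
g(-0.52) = 64.07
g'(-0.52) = -16.04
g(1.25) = 38.81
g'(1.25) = -12.50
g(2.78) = 22.03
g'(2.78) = -9.44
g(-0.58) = 65.04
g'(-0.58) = -16.16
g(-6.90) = 207.11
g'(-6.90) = -28.80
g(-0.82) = 68.97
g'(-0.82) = -16.64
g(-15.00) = 506.00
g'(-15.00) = -45.00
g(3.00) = 20.00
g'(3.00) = -9.00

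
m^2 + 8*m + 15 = (m + 3)*(m + 5)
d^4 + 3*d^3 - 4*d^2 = d^2*(d - 1)*(d + 4)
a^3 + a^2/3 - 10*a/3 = a*(a - 5/3)*(a + 2)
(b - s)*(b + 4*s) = b^2 + 3*b*s - 4*s^2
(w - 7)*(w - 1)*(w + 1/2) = w^3 - 15*w^2/2 + 3*w + 7/2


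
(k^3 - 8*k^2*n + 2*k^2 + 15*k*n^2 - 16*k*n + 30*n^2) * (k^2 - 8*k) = k^5 - 8*k^4*n - 6*k^4 + 15*k^3*n^2 + 48*k^3*n - 16*k^3 - 90*k^2*n^2 + 128*k^2*n - 240*k*n^2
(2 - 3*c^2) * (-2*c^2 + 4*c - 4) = 6*c^4 - 12*c^3 + 8*c^2 + 8*c - 8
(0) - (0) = 0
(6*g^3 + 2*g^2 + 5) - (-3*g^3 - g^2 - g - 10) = 9*g^3 + 3*g^2 + g + 15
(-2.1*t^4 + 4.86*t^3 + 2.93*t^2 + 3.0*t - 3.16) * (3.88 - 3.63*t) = 7.623*t^5 - 25.7898*t^4 + 8.2209*t^3 + 0.478400000000001*t^2 + 23.1108*t - 12.2608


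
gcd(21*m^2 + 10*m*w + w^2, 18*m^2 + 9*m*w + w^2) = 3*m + w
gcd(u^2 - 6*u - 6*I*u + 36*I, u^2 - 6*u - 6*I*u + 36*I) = u^2 + u*(-6 - 6*I) + 36*I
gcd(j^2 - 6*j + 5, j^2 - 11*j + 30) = j - 5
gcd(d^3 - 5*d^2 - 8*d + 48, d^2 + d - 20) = d - 4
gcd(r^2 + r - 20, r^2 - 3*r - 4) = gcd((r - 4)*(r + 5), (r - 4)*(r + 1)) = r - 4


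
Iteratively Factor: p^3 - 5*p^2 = (p)*(p^2 - 5*p) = p*(p - 5)*(p)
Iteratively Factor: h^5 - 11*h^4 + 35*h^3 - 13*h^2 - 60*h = (h - 4)*(h^4 - 7*h^3 + 7*h^2 + 15*h) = (h - 4)*(h - 3)*(h^3 - 4*h^2 - 5*h) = h*(h - 4)*(h - 3)*(h^2 - 4*h - 5) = h*(h - 5)*(h - 4)*(h - 3)*(h + 1)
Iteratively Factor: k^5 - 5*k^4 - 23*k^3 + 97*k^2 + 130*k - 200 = (k + 4)*(k^4 - 9*k^3 + 13*k^2 + 45*k - 50) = (k - 5)*(k + 4)*(k^3 - 4*k^2 - 7*k + 10) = (k - 5)*(k - 1)*(k + 4)*(k^2 - 3*k - 10) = (k - 5)^2*(k - 1)*(k + 4)*(k + 2)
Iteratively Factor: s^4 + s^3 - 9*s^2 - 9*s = (s - 3)*(s^3 + 4*s^2 + 3*s) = (s - 3)*(s + 3)*(s^2 + s) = (s - 3)*(s + 1)*(s + 3)*(s)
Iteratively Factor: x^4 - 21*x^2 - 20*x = (x)*(x^3 - 21*x - 20) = x*(x + 4)*(x^2 - 4*x - 5) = x*(x - 5)*(x + 4)*(x + 1)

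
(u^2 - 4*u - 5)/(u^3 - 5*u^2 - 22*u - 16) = (u - 5)/(u^2 - 6*u - 16)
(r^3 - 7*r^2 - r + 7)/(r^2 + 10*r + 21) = (r^3 - 7*r^2 - r + 7)/(r^2 + 10*r + 21)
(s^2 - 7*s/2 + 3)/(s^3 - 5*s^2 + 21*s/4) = 2*(s - 2)/(s*(2*s - 7))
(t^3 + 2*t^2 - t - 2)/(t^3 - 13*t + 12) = (t^2 + 3*t + 2)/(t^2 + t - 12)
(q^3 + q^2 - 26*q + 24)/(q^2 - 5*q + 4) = q + 6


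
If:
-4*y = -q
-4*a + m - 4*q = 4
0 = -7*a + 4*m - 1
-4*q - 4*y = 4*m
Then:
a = 59/67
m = 120/67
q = -96/67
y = -24/67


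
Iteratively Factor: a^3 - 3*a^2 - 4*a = (a + 1)*(a^2 - 4*a) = a*(a + 1)*(a - 4)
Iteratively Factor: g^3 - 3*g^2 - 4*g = (g + 1)*(g^2 - 4*g) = g*(g + 1)*(g - 4)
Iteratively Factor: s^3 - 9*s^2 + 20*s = (s - 5)*(s^2 - 4*s) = s*(s - 5)*(s - 4)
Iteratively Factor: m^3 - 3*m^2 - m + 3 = (m - 1)*(m^2 - 2*m - 3) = (m - 1)*(m + 1)*(m - 3)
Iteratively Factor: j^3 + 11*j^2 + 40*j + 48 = (j + 4)*(j^2 + 7*j + 12) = (j + 3)*(j + 4)*(j + 4)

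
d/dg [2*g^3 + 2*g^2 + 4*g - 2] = 6*g^2 + 4*g + 4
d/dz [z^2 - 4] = 2*z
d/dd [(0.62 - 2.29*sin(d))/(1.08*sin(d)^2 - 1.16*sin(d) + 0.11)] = (2.4732*sin(d)^2 - 1.3392*sin(d) + 0.4673)*cos(d)/(1.1664*sin(d)^4 - 2.5056*sin(d)^3 + 1.5832*sin(d)^2 - 0.2552*sin(d) + 0.0121)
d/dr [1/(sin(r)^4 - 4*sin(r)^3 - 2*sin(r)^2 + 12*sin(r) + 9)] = 4*cos(r)^3/((sin(r) - 3)^3*(sin(r) + 1)^4)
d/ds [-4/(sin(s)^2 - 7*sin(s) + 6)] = 4*(2*sin(s) - 7)*cos(s)/(sin(s)^2 - 7*sin(s) + 6)^2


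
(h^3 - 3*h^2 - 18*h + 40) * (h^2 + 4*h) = h^5 + h^4 - 30*h^3 - 32*h^2 + 160*h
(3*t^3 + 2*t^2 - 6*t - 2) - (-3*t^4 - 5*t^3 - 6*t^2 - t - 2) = 3*t^4 + 8*t^3 + 8*t^2 - 5*t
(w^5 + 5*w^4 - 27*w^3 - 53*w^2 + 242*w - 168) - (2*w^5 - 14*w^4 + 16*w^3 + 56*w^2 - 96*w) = -w^5 + 19*w^4 - 43*w^3 - 109*w^2 + 338*w - 168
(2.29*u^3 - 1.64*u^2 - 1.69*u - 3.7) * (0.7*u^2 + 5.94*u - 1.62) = 1.603*u^5 + 12.4546*u^4 - 14.6344*u^3 - 9.9718*u^2 - 19.2402*u + 5.994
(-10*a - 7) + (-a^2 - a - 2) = -a^2 - 11*a - 9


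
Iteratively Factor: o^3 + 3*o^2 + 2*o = (o + 2)*(o^2 + o) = o*(o + 2)*(o + 1)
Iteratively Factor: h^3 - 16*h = (h + 4)*(h^2 - 4*h) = (h - 4)*(h + 4)*(h)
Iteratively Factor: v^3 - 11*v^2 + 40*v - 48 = (v - 4)*(v^2 - 7*v + 12) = (v - 4)^2*(v - 3)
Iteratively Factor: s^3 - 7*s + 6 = (s + 3)*(s^2 - 3*s + 2) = (s - 2)*(s + 3)*(s - 1)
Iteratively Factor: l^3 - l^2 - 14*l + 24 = (l - 2)*(l^2 + l - 12) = (l - 3)*(l - 2)*(l + 4)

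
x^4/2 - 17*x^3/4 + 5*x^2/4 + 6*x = x*(x/2 + 1/2)*(x - 8)*(x - 3/2)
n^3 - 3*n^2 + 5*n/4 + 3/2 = (n - 2)*(n - 3/2)*(n + 1/2)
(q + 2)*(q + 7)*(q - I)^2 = q^4 + 9*q^3 - 2*I*q^3 + 13*q^2 - 18*I*q^2 - 9*q - 28*I*q - 14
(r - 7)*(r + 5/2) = r^2 - 9*r/2 - 35/2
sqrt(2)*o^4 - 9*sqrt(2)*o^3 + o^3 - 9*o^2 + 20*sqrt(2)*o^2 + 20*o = o*(o - 5)*(o - 4)*(sqrt(2)*o + 1)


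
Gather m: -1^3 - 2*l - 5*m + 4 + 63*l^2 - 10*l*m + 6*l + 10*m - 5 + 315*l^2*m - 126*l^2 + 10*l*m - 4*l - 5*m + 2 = 315*l^2*m - 63*l^2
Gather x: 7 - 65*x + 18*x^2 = 18*x^2 - 65*x + 7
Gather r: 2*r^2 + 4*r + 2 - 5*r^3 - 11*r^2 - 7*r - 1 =-5*r^3 - 9*r^2 - 3*r + 1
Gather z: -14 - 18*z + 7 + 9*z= -9*z - 7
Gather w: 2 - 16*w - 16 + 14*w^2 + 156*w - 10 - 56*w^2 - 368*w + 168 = -42*w^2 - 228*w + 144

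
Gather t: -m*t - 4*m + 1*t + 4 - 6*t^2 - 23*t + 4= -4*m - 6*t^2 + t*(-m - 22) + 8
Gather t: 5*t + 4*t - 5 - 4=9*t - 9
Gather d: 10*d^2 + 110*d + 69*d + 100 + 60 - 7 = 10*d^2 + 179*d + 153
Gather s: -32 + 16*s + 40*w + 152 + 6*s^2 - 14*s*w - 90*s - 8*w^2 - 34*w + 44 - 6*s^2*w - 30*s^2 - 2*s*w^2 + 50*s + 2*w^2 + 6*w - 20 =s^2*(-6*w - 24) + s*(-2*w^2 - 14*w - 24) - 6*w^2 + 12*w + 144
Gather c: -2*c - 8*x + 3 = -2*c - 8*x + 3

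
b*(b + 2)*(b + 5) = b^3 + 7*b^2 + 10*b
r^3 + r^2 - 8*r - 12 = (r - 3)*(r + 2)^2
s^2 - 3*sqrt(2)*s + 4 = (s - 2*sqrt(2))*(s - sqrt(2))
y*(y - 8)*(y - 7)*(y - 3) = y^4 - 18*y^3 + 101*y^2 - 168*y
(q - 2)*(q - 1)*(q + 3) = q^3 - 7*q + 6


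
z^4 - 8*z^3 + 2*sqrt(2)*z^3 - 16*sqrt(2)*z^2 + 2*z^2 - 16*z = z*(z - 8)*(z + sqrt(2))^2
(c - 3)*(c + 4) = c^2 + c - 12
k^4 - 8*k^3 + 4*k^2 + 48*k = k*(k - 6)*(k - 4)*(k + 2)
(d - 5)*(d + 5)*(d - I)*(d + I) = d^4 - 24*d^2 - 25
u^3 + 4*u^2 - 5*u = u*(u - 1)*(u + 5)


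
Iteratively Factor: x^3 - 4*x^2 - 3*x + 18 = (x - 3)*(x^2 - x - 6) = (x - 3)*(x + 2)*(x - 3)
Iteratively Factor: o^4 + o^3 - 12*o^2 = (o - 3)*(o^3 + 4*o^2) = o*(o - 3)*(o^2 + 4*o) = o^2*(o - 3)*(o + 4)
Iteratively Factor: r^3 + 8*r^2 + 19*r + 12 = (r + 1)*(r^2 + 7*r + 12) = (r + 1)*(r + 4)*(r + 3)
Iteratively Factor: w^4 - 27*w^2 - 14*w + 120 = (w + 3)*(w^3 - 3*w^2 - 18*w + 40) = (w + 3)*(w + 4)*(w^2 - 7*w + 10) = (w - 2)*(w + 3)*(w + 4)*(w - 5)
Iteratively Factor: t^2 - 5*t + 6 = (t - 3)*(t - 2)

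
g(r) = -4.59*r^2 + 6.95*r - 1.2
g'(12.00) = -103.21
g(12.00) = -578.76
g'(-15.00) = 144.65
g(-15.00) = -1138.20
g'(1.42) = -6.09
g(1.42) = -0.59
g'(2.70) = -17.84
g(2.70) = -15.90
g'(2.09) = -12.24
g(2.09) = -6.72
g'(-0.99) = 16.04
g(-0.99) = -12.58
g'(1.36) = -5.53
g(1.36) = -0.24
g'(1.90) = -10.49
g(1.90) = -4.56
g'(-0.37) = 10.35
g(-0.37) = -4.40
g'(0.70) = 0.52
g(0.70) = 1.42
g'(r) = 6.95 - 9.18*r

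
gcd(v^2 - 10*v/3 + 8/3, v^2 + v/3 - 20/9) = v - 4/3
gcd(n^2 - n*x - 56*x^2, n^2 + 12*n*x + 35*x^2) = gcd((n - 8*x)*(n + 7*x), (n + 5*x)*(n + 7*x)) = n + 7*x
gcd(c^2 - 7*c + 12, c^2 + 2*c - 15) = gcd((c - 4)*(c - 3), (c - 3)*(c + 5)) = c - 3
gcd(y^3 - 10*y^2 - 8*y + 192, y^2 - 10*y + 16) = y - 8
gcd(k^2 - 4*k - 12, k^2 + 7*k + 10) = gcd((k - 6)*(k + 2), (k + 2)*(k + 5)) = k + 2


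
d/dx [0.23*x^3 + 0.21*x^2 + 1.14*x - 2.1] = 0.69*x^2 + 0.42*x + 1.14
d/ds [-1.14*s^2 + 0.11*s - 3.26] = 0.11 - 2.28*s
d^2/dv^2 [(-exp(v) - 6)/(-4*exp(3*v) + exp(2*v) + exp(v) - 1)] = (64*exp(6*v) + 852*exp(5*v) - 247*exp(4*v) - 77*exp(3*v) - 192*exp(2*v) + 31*exp(v) + 7)*exp(v)/(64*exp(9*v) - 48*exp(8*v) - 36*exp(7*v) + 71*exp(6*v) - 15*exp(5*v) - 24*exp(4*v) + 17*exp(3*v) - 3*exp(v) + 1)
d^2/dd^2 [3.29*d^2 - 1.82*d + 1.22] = 6.58000000000000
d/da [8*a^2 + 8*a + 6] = 16*a + 8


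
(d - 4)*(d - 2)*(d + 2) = d^3 - 4*d^2 - 4*d + 16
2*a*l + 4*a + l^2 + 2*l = (2*a + l)*(l + 2)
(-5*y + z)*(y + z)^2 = -5*y^3 - 9*y^2*z - 3*y*z^2 + z^3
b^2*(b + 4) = b^3 + 4*b^2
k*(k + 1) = k^2 + k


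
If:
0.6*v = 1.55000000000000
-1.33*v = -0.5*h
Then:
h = 6.87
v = 2.58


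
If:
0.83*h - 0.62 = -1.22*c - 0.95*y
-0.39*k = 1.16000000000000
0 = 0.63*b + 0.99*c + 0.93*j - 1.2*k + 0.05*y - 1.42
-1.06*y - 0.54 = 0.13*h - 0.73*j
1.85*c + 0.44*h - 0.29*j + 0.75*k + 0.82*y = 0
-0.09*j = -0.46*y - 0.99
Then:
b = -1.34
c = 1.59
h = 1.54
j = -2.95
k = -2.97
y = -2.73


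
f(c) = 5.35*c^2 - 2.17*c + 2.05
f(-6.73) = 258.97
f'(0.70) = 5.32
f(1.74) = 14.47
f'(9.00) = 94.13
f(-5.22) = 159.16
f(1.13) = 6.43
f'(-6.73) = -74.18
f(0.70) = 3.15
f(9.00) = 415.87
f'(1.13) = 9.92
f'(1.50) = 13.88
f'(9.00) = 94.13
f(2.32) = 25.81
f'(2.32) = 22.65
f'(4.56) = 46.62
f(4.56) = 103.40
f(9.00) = 415.87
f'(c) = 10.7*c - 2.17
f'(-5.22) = -58.02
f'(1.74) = 16.45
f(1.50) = 10.83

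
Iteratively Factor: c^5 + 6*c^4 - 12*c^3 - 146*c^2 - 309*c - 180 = (c - 5)*(c^4 + 11*c^3 + 43*c^2 + 69*c + 36) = (c - 5)*(c + 1)*(c^3 + 10*c^2 + 33*c + 36) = (c - 5)*(c + 1)*(c + 3)*(c^2 + 7*c + 12) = (c - 5)*(c + 1)*(c + 3)^2*(c + 4)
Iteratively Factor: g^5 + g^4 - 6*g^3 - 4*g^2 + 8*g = (g - 1)*(g^4 + 2*g^3 - 4*g^2 - 8*g) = (g - 2)*(g - 1)*(g^3 + 4*g^2 + 4*g) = g*(g - 2)*(g - 1)*(g^2 + 4*g + 4) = g*(g - 2)*(g - 1)*(g + 2)*(g + 2)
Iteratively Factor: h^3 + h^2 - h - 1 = (h + 1)*(h^2 - 1) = (h - 1)*(h + 1)*(h + 1)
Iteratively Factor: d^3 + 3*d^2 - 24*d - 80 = (d - 5)*(d^2 + 8*d + 16) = (d - 5)*(d + 4)*(d + 4)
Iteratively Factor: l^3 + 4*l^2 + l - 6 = (l + 3)*(l^2 + l - 2) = (l - 1)*(l + 3)*(l + 2)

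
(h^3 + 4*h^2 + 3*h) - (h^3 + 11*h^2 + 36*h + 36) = -7*h^2 - 33*h - 36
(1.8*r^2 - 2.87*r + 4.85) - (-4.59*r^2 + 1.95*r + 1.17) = 6.39*r^2 - 4.82*r + 3.68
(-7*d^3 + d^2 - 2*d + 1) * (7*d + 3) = -49*d^4 - 14*d^3 - 11*d^2 + d + 3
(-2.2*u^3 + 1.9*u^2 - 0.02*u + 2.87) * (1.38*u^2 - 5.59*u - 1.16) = -3.036*u^5 + 14.92*u^4 - 8.0966*u^3 + 1.8684*u^2 - 16.0201*u - 3.3292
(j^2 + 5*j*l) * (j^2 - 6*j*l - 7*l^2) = j^4 - j^3*l - 37*j^2*l^2 - 35*j*l^3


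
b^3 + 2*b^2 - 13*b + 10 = (b - 2)*(b - 1)*(b + 5)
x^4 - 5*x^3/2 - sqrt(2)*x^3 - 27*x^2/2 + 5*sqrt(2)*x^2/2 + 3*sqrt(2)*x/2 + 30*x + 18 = (x - 3)*(x + 1/2)*(x - 3*sqrt(2))*(x + 2*sqrt(2))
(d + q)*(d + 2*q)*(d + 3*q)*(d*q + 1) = d^4*q + 6*d^3*q^2 + d^3 + 11*d^2*q^3 + 6*d^2*q + 6*d*q^4 + 11*d*q^2 + 6*q^3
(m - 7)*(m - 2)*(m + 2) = m^3 - 7*m^2 - 4*m + 28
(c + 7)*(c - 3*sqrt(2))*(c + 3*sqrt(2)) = c^3 + 7*c^2 - 18*c - 126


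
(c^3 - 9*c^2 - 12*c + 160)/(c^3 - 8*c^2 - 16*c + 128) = (c - 5)/(c - 4)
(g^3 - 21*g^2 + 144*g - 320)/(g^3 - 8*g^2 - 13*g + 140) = (g^2 - 16*g + 64)/(g^2 - 3*g - 28)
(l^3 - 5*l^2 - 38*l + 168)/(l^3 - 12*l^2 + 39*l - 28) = (l + 6)/(l - 1)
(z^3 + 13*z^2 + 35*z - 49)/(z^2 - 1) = (z^2 + 14*z + 49)/(z + 1)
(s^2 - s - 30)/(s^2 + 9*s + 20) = (s - 6)/(s + 4)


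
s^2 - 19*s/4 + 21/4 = (s - 3)*(s - 7/4)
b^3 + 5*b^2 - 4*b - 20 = (b - 2)*(b + 2)*(b + 5)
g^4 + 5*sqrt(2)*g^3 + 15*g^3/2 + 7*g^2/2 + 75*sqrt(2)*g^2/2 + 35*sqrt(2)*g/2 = g*(g + 1/2)*(g + 7)*(g + 5*sqrt(2))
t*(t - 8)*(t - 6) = t^3 - 14*t^2 + 48*t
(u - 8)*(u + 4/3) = u^2 - 20*u/3 - 32/3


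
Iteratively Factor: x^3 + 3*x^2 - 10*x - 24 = (x + 2)*(x^2 + x - 12) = (x + 2)*(x + 4)*(x - 3)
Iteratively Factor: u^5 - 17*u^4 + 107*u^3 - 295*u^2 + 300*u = (u - 4)*(u^4 - 13*u^3 + 55*u^2 - 75*u) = (u - 5)*(u - 4)*(u^3 - 8*u^2 + 15*u) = u*(u - 5)*(u - 4)*(u^2 - 8*u + 15) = u*(u - 5)*(u - 4)*(u - 3)*(u - 5)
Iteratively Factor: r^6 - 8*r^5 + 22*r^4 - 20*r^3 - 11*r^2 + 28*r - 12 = (r + 1)*(r^5 - 9*r^4 + 31*r^3 - 51*r^2 + 40*r - 12) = (r - 1)*(r + 1)*(r^4 - 8*r^3 + 23*r^2 - 28*r + 12) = (r - 2)*(r - 1)*(r + 1)*(r^3 - 6*r^2 + 11*r - 6) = (r - 2)^2*(r - 1)*(r + 1)*(r^2 - 4*r + 3) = (r - 2)^2*(r - 1)^2*(r + 1)*(r - 3)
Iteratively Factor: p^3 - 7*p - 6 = (p + 1)*(p^2 - p - 6) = (p - 3)*(p + 1)*(p + 2)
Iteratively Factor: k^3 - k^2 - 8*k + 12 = (k - 2)*(k^2 + k - 6) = (k - 2)*(k + 3)*(k - 2)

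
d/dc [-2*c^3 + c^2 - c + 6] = -6*c^2 + 2*c - 1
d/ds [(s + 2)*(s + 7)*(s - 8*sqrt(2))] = 3*s^2 - 16*sqrt(2)*s + 18*s - 72*sqrt(2) + 14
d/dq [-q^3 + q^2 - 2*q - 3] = -3*q^2 + 2*q - 2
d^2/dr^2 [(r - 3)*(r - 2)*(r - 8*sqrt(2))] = 6*r - 16*sqrt(2) - 10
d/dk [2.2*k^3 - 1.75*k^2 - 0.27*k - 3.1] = 6.6*k^2 - 3.5*k - 0.27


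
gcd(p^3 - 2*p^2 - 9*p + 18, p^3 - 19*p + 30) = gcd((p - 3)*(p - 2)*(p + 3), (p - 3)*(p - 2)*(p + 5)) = p^2 - 5*p + 6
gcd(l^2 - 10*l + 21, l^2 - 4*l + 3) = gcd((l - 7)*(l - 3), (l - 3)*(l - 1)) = l - 3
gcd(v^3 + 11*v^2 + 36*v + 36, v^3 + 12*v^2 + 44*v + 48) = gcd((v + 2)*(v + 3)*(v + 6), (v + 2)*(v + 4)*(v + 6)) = v^2 + 8*v + 12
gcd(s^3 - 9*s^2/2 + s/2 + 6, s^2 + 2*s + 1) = s + 1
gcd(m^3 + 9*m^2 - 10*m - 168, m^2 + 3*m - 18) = m + 6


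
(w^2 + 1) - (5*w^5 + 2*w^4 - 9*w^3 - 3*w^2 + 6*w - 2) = -5*w^5 - 2*w^4 + 9*w^3 + 4*w^2 - 6*w + 3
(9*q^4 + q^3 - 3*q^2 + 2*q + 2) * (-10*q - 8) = -90*q^5 - 82*q^4 + 22*q^3 + 4*q^2 - 36*q - 16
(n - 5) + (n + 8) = 2*n + 3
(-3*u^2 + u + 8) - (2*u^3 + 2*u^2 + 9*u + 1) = -2*u^3 - 5*u^2 - 8*u + 7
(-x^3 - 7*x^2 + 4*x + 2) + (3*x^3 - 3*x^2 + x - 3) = 2*x^3 - 10*x^2 + 5*x - 1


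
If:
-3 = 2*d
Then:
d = -3/2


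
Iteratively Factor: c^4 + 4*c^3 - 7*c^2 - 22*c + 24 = (c - 1)*(c^3 + 5*c^2 - 2*c - 24) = (c - 1)*(c + 3)*(c^2 + 2*c - 8) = (c - 1)*(c + 3)*(c + 4)*(c - 2)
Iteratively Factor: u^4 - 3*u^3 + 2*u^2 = (u - 2)*(u^3 - u^2) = u*(u - 2)*(u^2 - u) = u*(u - 2)*(u - 1)*(u)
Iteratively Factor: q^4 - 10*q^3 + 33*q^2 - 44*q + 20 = (q - 1)*(q^3 - 9*q^2 + 24*q - 20) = (q - 2)*(q - 1)*(q^2 - 7*q + 10) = (q - 5)*(q - 2)*(q - 1)*(q - 2)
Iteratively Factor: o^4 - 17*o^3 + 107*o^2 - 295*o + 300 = (o - 3)*(o^3 - 14*o^2 + 65*o - 100) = (o - 5)*(o - 3)*(o^2 - 9*o + 20) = (o - 5)^2*(o - 3)*(o - 4)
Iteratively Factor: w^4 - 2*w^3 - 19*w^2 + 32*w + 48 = (w + 1)*(w^3 - 3*w^2 - 16*w + 48) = (w + 1)*(w + 4)*(w^2 - 7*w + 12) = (w - 4)*(w + 1)*(w + 4)*(w - 3)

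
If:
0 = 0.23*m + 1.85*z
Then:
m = -8.04347826086956*z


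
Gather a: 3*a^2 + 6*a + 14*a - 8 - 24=3*a^2 + 20*a - 32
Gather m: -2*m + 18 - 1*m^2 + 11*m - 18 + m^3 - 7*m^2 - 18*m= m^3 - 8*m^2 - 9*m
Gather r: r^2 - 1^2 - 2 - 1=r^2 - 4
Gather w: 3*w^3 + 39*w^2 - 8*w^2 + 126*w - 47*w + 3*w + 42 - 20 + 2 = 3*w^3 + 31*w^2 + 82*w + 24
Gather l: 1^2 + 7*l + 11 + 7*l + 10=14*l + 22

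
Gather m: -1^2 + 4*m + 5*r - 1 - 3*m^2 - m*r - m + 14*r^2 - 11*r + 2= -3*m^2 + m*(3 - r) + 14*r^2 - 6*r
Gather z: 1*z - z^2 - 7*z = -z^2 - 6*z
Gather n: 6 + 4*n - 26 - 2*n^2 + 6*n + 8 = -2*n^2 + 10*n - 12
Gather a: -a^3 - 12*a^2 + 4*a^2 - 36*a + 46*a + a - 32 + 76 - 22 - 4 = -a^3 - 8*a^2 + 11*a + 18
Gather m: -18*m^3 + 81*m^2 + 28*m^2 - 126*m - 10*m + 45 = -18*m^3 + 109*m^2 - 136*m + 45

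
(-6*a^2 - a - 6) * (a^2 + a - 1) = -6*a^4 - 7*a^3 - a^2 - 5*a + 6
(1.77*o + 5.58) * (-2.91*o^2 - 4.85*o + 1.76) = -5.1507*o^3 - 24.8223*o^2 - 23.9478*o + 9.8208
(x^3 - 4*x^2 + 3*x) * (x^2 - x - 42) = x^5 - 5*x^4 - 35*x^3 + 165*x^2 - 126*x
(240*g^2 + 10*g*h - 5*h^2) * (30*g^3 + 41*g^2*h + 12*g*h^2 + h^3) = 7200*g^5 + 10140*g^4*h + 3140*g^3*h^2 + 155*g^2*h^3 - 50*g*h^4 - 5*h^5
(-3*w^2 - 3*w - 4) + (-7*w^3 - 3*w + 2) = -7*w^3 - 3*w^2 - 6*w - 2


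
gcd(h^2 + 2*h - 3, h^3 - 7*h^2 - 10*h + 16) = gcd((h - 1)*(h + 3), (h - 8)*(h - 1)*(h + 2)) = h - 1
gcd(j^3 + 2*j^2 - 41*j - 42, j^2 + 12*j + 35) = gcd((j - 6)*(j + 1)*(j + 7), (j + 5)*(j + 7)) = j + 7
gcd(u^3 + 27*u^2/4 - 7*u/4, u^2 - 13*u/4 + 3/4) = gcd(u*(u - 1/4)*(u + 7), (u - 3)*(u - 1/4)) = u - 1/4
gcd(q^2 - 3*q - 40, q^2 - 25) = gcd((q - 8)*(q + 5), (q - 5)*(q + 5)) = q + 5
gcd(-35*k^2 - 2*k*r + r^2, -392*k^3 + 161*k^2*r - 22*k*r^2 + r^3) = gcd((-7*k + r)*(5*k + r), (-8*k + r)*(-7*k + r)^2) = -7*k + r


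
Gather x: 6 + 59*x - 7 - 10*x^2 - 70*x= -10*x^2 - 11*x - 1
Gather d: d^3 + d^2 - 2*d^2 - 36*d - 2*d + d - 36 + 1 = d^3 - d^2 - 37*d - 35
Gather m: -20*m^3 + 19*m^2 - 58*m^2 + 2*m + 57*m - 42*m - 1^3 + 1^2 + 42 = -20*m^3 - 39*m^2 + 17*m + 42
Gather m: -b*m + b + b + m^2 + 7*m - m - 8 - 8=2*b + m^2 + m*(6 - b) - 16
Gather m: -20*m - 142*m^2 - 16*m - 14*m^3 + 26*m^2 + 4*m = -14*m^3 - 116*m^2 - 32*m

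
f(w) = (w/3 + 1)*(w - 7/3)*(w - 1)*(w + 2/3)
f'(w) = (w/3 + 1)*(w - 7/3)*(w - 1) + (w/3 + 1)*(w - 7/3)*(w + 2/3) + (w/3 + 1)*(w - 1)*(w + 2/3) + (w - 7/3)*(w - 1)*(w + 2/3)/3 = 4*w^3/3 + w^2/3 - 142*w/27 + 17/27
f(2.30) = -0.23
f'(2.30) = 6.52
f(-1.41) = -3.55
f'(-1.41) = 4.97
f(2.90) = 7.55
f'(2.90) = 20.70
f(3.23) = 16.18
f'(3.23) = 32.05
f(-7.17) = 701.86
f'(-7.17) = -435.99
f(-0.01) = 1.55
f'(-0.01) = 0.68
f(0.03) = 1.57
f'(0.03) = 0.47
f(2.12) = -1.14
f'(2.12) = 3.68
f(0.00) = 1.56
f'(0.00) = 0.63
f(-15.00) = 15900.44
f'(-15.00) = -4345.48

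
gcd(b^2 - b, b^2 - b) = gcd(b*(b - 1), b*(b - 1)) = b^2 - b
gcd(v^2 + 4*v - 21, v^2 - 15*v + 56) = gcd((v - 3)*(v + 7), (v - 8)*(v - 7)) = 1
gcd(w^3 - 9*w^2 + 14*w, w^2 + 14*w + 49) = 1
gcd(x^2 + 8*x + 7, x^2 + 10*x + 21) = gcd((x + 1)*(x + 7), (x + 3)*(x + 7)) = x + 7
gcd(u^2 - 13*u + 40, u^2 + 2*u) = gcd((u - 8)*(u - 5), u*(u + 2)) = 1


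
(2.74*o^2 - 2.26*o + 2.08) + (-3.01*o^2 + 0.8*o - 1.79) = -0.27*o^2 - 1.46*o + 0.29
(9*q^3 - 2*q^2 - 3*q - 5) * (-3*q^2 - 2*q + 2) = -27*q^5 - 12*q^4 + 31*q^3 + 17*q^2 + 4*q - 10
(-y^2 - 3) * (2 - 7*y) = 7*y^3 - 2*y^2 + 21*y - 6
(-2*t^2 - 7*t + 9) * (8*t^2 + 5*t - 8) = -16*t^4 - 66*t^3 + 53*t^2 + 101*t - 72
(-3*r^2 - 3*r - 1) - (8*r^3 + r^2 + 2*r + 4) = -8*r^3 - 4*r^2 - 5*r - 5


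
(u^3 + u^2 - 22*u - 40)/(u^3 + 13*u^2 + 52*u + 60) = (u^2 - u - 20)/(u^2 + 11*u + 30)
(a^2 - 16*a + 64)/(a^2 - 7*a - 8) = (a - 8)/(a + 1)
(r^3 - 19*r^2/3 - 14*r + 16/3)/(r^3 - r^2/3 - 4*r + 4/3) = (r - 8)/(r - 2)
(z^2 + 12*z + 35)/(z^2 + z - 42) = (z + 5)/(z - 6)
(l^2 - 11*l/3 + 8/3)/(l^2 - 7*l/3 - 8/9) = 3*(l - 1)/(3*l + 1)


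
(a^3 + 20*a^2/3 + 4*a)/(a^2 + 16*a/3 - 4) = a*(3*a + 2)/(3*a - 2)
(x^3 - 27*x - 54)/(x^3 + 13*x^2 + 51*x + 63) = (x - 6)/(x + 7)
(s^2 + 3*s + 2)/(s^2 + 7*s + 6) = (s + 2)/(s + 6)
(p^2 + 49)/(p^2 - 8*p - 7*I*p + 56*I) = (p + 7*I)/(p - 8)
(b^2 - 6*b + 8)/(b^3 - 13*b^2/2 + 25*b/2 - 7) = 2*(b - 4)/(2*b^2 - 9*b + 7)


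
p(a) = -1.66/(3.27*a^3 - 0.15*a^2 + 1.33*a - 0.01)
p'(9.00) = 0.00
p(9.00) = -0.00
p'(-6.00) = 0.00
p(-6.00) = 0.00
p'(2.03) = 0.08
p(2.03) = -0.06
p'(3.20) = 0.01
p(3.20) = -0.02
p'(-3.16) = 0.01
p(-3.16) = 0.02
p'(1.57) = 0.20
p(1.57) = -0.12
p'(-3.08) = 0.02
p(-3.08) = 0.02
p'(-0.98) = 0.89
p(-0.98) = 0.37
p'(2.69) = 0.03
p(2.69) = -0.03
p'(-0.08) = 165.98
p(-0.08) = 13.95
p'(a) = -1.66*(-9.81*a^2 + 0.3*a - 1.33)/(3.27*a^3 - 0.15*a^2 + 1.33*a - 0.01)^2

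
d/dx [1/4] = 0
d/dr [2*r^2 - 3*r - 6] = 4*r - 3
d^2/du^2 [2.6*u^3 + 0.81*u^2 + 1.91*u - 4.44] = 15.6*u + 1.62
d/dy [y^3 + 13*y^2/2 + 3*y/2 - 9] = 3*y^2 + 13*y + 3/2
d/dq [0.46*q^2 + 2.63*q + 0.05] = 0.92*q + 2.63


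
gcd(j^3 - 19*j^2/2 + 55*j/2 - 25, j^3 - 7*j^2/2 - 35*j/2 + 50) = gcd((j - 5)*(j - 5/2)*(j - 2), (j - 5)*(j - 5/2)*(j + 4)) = j^2 - 15*j/2 + 25/2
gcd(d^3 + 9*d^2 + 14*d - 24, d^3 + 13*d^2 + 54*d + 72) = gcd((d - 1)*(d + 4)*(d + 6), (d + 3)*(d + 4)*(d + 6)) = d^2 + 10*d + 24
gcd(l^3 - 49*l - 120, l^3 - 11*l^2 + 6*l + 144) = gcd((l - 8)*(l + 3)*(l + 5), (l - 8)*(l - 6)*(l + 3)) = l^2 - 5*l - 24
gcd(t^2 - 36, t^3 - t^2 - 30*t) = t - 6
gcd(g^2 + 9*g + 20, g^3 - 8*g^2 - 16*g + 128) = g + 4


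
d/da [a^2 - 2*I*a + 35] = 2*a - 2*I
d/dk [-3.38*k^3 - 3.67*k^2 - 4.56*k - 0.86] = -10.14*k^2 - 7.34*k - 4.56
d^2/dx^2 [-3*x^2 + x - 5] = -6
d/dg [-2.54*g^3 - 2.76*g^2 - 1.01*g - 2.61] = -7.62*g^2 - 5.52*g - 1.01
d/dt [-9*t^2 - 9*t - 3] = -18*t - 9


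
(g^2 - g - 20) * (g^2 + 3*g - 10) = g^4 + 2*g^3 - 33*g^2 - 50*g + 200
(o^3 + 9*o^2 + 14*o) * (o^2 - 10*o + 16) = o^5 - o^4 - 60*o^3 + 4*o^2 + 224*o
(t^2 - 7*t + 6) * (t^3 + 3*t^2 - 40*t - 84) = t^5 - 4*t^4 - 55*t^3 + 214*t^2 + 348*t - 504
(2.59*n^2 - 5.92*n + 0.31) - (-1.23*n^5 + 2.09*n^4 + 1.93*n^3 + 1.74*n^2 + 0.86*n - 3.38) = 1.23*n^5 - 2.09*n^4 - 1.93*n^3 + 0.85*n^2 - 6.78*n + 3.69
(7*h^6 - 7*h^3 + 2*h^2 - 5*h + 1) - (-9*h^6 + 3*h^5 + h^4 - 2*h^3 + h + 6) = 16*h^6 - 3*h^5 - h^4 - 5*h^3 + 2*h^2 - 6*h - 5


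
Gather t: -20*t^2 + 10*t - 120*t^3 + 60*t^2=-120*t^3 + 40*t^2 + 10*t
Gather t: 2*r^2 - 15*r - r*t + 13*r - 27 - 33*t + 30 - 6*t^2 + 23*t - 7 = 2*r^2 - 2*r - 6*t^2 + t*(-r - 10) - 4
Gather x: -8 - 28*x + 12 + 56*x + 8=28*x + 12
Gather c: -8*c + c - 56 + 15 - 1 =-7*c - 42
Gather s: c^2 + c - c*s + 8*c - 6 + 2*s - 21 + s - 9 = c^2 + 9*c + s*(3 - c) - 36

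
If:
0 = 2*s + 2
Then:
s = -1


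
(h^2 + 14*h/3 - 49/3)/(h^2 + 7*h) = (h - 7/3)/h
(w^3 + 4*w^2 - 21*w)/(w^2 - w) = (w^2 + 4*w - 21)/(w - 1)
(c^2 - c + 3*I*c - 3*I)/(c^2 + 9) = (c - 1)/(c - 3*I)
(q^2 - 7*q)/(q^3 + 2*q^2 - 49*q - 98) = q/(q^2 + 9*q + 14)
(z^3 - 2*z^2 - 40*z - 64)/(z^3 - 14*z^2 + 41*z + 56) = (z^2 + 6*z + 8)/(z^2 - 6*z - 7)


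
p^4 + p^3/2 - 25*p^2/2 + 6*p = p*(p - 3)*(p - 1/2)*(p + 4)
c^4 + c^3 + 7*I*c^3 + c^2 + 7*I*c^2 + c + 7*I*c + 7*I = (c + 1)*(c - I)*(c + I)*(c + 7*I)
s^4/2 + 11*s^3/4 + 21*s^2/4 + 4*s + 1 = (s/2 + 1/2)*(s + 1/2)*(s + 2)^2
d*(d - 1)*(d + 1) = d^3 - d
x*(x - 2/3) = x^2 - 2*x/3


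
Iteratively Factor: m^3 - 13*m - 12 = (m + 3)*(m^2 - 3*m - 4) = (m - 4)*(m + 3)*(m + 1)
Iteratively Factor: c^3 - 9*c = (c - 3)*(c^2 + 3*c) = c*(c - 3)*(c + 3)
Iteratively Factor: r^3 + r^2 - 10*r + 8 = (r - 1)*(r^2 + 2*r - 8) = (r - 1)*(r + 4)*(r - 2)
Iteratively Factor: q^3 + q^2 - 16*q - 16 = (q - 4)*(q^2 + 5*q + 4) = (q - 4)*(q + 1)*(q + 4)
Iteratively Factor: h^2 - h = (h - 1)*(h)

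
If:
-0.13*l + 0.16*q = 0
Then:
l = 1.23076923076923*q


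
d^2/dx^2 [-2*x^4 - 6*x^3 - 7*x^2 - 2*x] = -24*x^2 - 36*x - 14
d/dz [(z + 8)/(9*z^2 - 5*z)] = (-9*z^2 - 144*z + 40)/(z^2*(81*z^2 - 90*z + 25))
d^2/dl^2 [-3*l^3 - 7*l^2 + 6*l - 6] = -18*l - 14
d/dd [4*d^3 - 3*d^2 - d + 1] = 12*d^2 - 6*d - 1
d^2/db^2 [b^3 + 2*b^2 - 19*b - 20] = 6*b + 4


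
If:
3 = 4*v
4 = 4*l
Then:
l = 1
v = 3/4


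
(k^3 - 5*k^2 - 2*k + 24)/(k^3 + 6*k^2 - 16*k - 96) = (k^2 - k - 6)/(k^2 + 10*k + 24)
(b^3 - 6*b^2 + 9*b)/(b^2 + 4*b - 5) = b*(b^2 - 6*b + 9)/(b^2 + 4*b - 5)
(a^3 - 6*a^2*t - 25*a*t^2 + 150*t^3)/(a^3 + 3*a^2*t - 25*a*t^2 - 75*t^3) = (a - 6*t)/(a + 3*t)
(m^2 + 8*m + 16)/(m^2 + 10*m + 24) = (m + 4)/(m + 6)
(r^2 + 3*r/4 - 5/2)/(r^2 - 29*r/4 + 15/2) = (r + 2)/(r - 6)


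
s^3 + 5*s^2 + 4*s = s*(s + 1)*(s + 4)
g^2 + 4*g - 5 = (g - 1)*(g + 5)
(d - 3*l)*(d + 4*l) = d^2 + d*l - 12*l^2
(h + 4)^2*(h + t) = h^3 + h^2*t + 8*h^2 + 8*h*t + 16*h + 16*t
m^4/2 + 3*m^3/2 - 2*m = m*(m/2 + 1)*(m - 1)*(m + 2)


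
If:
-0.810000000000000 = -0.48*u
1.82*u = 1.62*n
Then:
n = 1.90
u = 1.69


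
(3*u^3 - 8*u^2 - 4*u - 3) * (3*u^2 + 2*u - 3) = 9*u^5 - 18*u^4 - 37*u^3 + 7*u^2 + 6*u + 9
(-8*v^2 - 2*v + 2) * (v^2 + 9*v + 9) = -8*v^4 - 74*v^3 - 88*v^2 + 18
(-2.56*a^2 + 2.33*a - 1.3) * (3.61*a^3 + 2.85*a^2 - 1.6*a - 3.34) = -9.2416*a^5 + 1.1153*a^4 + 6.0435*a^3 + 1.1174*a^2 - 5.7022*a + 4.342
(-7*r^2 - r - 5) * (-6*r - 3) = 42*r^3 + 27*r^2 + 33*r + 15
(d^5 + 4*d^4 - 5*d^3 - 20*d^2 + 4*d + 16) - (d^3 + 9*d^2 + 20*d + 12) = d^5 + 4*d^4 - 6*d^3 - 29*d^2 - 16*d + 4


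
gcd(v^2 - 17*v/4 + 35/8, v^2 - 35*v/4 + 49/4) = v - 7/4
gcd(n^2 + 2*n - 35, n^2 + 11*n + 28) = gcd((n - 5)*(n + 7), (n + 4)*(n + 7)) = n + 7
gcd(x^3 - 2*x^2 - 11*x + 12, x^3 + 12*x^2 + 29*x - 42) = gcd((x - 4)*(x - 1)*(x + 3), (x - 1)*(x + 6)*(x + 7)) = x - 1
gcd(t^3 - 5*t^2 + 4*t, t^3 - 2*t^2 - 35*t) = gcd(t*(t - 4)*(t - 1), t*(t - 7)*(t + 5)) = t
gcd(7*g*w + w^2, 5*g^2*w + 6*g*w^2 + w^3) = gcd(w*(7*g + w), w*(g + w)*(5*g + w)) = w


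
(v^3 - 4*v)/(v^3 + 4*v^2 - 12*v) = (v + 2)/(v + 6)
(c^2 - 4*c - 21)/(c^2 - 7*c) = (c + 3)/c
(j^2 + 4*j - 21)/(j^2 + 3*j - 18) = (j + 7)/(j + 6)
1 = 1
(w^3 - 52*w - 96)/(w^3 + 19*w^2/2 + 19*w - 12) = 2*(w^2 - 6*w - 16)/(2*w^2 + 7*w - 4)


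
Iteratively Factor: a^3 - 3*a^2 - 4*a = (a + 1)*(a^2 - 4*a) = (a - 4)*(a + 1)*(a)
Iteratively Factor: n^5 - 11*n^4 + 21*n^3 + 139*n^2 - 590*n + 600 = (n - 5)*(n^4 - 6*n^3 - 9*n^2 + 94*n - 120) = (n - 5)*(n - 2)*(n^3 - 4*n^2 - 17*n + 60) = (n - 5)*(n - 3)*(n - 2)*(n^2 - n - 20) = (n - 5)^2*(n - 3)*(n - 2)*(n + 4)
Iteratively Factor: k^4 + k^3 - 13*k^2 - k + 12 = (k + 1)*(k^3 - 13*k + 12) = (k + 1)*(k + 4)*(k^2 - 4*k + 3) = (k - 3)*(k + 1)*(k + 4)*(k - 1)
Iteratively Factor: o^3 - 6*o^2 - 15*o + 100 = (o - 5)*(o^2 - o - 20) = (o - 5)*(o + 4)*(o - 5)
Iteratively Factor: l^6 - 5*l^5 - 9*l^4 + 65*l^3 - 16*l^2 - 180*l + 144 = (l - 1)*(l^5 - 4*l^4 - 13*l^3 + 52*l^2 + 36*l - 144) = (l - 1)*(l + 2)*(l^4 - 6*l^3 - l^2 + 54*l - 72) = (l - 4)*(l - 1)*(l + 2)*(l^3 - 2*l^2 - 9*l + 18) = (l - 4)*(l - 1)*(l + 2)*(l + 3)*(l^2 - 5*l + 6) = (l - 4)*(l - 3)*(l - 1)*(l + 2)*(l + 3)*(l - 2)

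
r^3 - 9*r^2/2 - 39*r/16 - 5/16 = (r - 5)*(r + 1/4)^2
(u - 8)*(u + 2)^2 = u^3 - 4*u^2 - 28*u - 32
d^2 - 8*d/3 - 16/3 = (d - 4)*(d + 4/3)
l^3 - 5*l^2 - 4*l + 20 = (l - 5)*(l - 2)*(l + 2)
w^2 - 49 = (w - 7)*(w + 7)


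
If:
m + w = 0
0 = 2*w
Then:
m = 0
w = 0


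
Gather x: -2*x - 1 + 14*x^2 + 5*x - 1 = 14*x^2 + 3*x - 2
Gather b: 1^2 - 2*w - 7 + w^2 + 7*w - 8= w^2 + 5*w - 14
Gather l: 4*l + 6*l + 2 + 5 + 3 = 10*l + 10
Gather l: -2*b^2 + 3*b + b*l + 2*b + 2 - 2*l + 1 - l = -2*b^2 + 5*b + l*(b - 3) + 3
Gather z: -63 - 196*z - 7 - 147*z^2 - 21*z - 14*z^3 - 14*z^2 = -14*z^3 - 161*z^2 - 217*z - 70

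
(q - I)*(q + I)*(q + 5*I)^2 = q^4 + 10*I*q^3 - 24*q^2 + 10*I*q - 25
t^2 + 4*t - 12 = (t - 2)*(t + 6)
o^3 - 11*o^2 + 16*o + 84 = (o - 7)*(o - 6)*(o + 2)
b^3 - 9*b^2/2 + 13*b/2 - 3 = (b - 2)*(b - 3/2)*(b - 1)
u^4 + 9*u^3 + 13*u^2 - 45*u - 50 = (u - 2)*(u + 1)*(u + 5)^2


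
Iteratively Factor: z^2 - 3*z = (z - 3)*(z)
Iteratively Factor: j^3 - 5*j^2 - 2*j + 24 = (j - 3)*(j^2 - 2*j - 8) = (j - 4)*(j - 3)*(j + 2)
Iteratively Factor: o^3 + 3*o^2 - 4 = (o - 1)*(o^2 + 4*o + 4) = (o - 1)*(o + 2)*(o + 2)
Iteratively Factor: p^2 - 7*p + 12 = (p - 3)*(p - 4)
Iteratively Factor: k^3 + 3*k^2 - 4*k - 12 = (k - 2)*(k^2 + 5*k + 6) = (k - 2)*(k + 3)*(k + 2)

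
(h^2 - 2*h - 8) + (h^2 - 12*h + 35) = 2*h^2 - 14*h + 27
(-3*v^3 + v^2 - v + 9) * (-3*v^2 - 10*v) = 9*v^5 + 27*v^4 - 7*v^3 - 17*v^2 - 90*v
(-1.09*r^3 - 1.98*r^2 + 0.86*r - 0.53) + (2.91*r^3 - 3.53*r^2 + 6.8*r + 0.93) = 1.82*r^3 - 5.51*r^2 + 7.66*r + 0.4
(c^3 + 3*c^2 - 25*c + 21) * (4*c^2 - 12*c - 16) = 4*c^5 - 152*c^3 + 336*c^2 + 148*c - 336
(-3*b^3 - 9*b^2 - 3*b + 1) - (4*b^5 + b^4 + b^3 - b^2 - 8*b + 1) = -4*b^5 - b^4 - 4*b^3 - 8*b^2 + 5*b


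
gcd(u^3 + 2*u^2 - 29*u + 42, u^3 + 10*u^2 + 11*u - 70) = u^2 + 5*u - 14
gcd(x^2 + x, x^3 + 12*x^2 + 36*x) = x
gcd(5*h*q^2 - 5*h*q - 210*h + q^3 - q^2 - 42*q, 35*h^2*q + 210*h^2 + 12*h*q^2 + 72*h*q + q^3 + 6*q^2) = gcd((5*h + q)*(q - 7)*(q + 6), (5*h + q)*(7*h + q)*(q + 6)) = 5*h*q + 30*h + q^2 + 6*q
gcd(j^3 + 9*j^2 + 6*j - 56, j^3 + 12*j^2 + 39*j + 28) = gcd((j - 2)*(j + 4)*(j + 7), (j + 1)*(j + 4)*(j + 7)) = j^2 + 11*j + 28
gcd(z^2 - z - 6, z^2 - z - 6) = z^2 - z - 6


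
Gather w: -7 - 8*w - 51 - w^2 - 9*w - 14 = -w^2 - 17*w - 72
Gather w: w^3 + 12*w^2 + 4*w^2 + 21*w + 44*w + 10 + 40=w^3 + 16*w^2 + 65*w + 50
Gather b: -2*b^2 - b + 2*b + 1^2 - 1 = -2*b^2 + b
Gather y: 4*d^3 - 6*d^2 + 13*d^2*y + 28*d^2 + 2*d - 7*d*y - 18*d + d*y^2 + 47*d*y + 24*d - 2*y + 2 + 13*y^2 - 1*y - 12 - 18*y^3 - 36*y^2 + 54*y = 4*d^3 + 22*d^2 + 8*d - 18*y^3 + y^2*(d - 23) + y*(13*d^2 + 40*d + 51) - 10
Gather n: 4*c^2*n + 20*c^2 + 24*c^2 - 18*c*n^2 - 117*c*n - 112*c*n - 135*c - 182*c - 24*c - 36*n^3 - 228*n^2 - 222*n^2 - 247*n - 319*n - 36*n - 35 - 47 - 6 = 44*c^2 - 341*c - 36*n^3 + n^2*(-18*c - 450) + n*(4*c^2 - 229*c - 602) - 88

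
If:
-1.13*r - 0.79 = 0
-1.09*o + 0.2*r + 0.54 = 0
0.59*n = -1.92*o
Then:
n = -1.19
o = 0.37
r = -0.70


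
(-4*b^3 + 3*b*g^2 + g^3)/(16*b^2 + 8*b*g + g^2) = (-4*b^3 + 3*b*g^2 + g^3)/(16*b^2 + 8*b*g + g^2)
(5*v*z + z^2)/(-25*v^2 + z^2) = z/(-5*v + z)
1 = 1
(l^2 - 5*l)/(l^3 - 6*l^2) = (l - 5)/(l*(l - 6))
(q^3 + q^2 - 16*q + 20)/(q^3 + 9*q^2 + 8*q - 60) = (q - 2)/(q + 6)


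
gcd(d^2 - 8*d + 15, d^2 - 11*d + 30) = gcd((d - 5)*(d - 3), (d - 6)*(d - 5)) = d - 5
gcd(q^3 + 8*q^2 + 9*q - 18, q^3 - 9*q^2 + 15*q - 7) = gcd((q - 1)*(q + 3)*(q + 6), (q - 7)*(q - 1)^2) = q - 1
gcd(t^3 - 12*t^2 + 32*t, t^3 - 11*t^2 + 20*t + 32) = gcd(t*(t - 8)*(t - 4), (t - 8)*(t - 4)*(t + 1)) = t^2 - 12*t + 32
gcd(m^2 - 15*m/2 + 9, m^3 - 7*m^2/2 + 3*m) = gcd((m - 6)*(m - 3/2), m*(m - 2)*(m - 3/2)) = m - 3/2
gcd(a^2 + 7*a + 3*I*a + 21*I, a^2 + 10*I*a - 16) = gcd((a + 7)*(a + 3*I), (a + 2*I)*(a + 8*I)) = 1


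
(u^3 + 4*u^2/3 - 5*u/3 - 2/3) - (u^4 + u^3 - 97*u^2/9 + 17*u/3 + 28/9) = -u^4 + 109*u^2/9 - 22*u/3 - 34/9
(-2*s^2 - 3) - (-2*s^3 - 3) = 2*s^3 - 2*s^2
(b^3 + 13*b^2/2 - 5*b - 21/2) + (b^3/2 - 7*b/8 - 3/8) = 3*b^3/2 + 13*b^2/2 - 47*b/8 - 87/8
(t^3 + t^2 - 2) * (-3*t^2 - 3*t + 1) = -3*t^5 - 6*t^4 - 2*t^3 + 7*t^2 + 6*t - 2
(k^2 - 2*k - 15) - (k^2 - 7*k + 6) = 5*k - 21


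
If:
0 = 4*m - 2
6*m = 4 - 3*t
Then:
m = 1/2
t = 1/3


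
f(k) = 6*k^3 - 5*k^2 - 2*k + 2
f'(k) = 18*k^2 - 10*k - 2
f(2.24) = 39.87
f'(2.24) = 65.92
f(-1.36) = -19.62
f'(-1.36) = 44.89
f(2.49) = 58.65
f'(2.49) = 84.70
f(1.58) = 10.02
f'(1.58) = 27.14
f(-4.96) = -843.23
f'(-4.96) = 490.43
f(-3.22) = -243.72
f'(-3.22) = 216.83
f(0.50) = 0.50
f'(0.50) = -2.50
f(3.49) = 189.17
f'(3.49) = 182.34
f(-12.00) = -11062.00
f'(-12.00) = 2710.00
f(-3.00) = -199.00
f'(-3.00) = 190.00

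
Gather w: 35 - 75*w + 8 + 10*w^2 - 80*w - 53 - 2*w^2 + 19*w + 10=8*w^2 - 136*w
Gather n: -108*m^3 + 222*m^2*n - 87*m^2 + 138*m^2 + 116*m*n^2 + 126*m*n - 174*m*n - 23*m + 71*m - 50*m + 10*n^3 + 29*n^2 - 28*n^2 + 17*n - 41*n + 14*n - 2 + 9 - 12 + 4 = -108*m^3 + 51*m^2 - 2*m + 10*n^3 + n^2*(116*m + 1) + n*(222*m^2 - 48*m - 10) - 1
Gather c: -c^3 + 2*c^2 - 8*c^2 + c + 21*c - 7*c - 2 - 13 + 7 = -c^3 - 6*c^2 + 15*c - 8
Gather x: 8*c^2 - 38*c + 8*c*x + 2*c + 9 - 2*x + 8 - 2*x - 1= 8*c^2 - 36*c + x*(8*c - 4) + 16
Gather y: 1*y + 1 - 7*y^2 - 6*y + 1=-7*y^2 - 5*y + 2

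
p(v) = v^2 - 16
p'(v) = 2*v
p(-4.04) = 0.32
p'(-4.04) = -8.08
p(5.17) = 10.73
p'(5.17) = 10.34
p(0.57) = -15.68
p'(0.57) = 1.14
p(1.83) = -12.65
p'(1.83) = 3.66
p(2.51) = -9.70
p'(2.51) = 5.02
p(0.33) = -15.89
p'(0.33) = 0.66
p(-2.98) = -7.12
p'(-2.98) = -5.96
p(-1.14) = -14.70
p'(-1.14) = -2.28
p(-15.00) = 209.00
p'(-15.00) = -30.00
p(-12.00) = 128.00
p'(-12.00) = -24.00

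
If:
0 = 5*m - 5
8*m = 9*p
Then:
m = 1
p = 8/9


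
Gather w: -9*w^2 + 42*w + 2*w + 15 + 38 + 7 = -9*w^2 + 44*w + 60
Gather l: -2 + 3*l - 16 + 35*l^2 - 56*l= 35*l^2 - 53*l - 18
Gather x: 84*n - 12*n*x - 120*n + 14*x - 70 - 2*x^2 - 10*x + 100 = -36*n - 2*x^2 + x*(4 - 12*n) + 30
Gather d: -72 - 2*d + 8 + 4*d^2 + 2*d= 4*d^2 - 64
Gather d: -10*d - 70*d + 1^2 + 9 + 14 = 24 - 80*d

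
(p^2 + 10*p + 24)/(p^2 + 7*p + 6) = (p + 4)/(p + 1)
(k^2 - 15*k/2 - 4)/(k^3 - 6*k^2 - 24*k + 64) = (k + 1/2)/(k^2 + 2*k - 8)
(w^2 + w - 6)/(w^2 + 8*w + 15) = (w - 2)/(w + 5)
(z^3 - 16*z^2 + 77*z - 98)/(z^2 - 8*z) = (z^3 - 16*z^2 + 77*z - 98)/(z*(z - 8))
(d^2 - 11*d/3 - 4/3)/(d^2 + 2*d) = (3*d^2 - 11*d - 4)/(3*d*(d + 2))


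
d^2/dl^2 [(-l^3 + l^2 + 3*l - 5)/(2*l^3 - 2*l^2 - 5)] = 6*(12*l^5 - 72*l^4 + 84*l^3 + 30*l^2 - 105*l + 25)/(8*l^9 - 24*l^8 + 24*l^7 - 68*l^6 + 120*l^5 - 60*l^4 + 150*l^3 - 150*l^2 - 125)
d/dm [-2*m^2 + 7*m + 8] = 7 - 4*m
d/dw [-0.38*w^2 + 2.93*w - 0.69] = 2.93 - 0.76*w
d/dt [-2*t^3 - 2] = -6*t^2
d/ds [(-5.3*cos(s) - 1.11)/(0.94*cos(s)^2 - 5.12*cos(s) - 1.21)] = (4.982*sin(s)^2 - 2.0868*cos(s) - 5.7118)*sin(s)/(-0.94*cos(s)^2 + 5.12*cos(s) + 1.21)^2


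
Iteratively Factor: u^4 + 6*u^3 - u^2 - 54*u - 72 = (u + 3)*(u^3 + 3*u^2 - 10*u - 24) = (u - 3)*(u + 3)*(u^2 + 6*u + 8) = (u - 3)*(u + 2)*(u + 3)*(u + 4)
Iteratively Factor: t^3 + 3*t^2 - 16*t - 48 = (t - 4)*(t^2 + 7*t + 12) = (t - 4)*(t + 3)*(t + 4)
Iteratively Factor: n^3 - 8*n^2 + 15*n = (n - 5)*(n^2 - 3*n) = n*(n - 5)*(n - 3)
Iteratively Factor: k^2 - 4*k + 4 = (k - 2)*(k - 2)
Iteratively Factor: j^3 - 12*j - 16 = (j - 4)*(j^2 + 4*j + 4) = (j - 4)*(j + 2)*(j + 2)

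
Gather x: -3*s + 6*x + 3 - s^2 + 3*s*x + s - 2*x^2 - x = -s^2 - 2*s - 2*x^2 + x*(3*s + 5) + 3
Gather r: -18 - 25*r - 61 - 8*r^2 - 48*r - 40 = -8*r^2 - 73*r - 119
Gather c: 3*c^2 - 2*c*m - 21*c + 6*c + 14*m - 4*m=3*c^2 + c*(-2*m - 15) + 10*m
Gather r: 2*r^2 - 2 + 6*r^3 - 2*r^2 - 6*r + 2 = 6*r^3 - 6*r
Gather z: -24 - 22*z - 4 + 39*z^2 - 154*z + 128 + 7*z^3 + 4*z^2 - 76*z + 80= 7*z^3 + 43*z^2 - 252*z + 180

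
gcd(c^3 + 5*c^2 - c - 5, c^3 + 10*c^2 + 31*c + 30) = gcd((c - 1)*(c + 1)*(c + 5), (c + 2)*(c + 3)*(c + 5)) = c + 5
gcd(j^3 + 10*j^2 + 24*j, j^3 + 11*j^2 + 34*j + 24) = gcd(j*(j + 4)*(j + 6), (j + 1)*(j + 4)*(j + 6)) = j^2 + 10*j + 24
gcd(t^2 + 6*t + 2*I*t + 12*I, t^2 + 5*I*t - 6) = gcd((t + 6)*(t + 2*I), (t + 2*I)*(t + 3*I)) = t + 2*I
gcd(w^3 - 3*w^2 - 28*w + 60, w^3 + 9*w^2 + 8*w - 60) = w^2 + 3*w - 10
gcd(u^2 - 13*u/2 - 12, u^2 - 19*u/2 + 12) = u - 8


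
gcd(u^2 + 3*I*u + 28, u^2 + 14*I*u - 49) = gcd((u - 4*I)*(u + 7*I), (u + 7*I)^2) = u + 7*I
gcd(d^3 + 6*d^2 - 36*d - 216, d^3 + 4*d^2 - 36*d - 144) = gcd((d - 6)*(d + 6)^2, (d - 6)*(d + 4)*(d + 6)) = d^2 - 36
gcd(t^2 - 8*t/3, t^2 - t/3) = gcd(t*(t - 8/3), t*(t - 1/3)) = t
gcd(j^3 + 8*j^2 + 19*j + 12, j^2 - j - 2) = j + 1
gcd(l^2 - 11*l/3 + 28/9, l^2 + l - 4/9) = 1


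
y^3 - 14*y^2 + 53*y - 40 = (y - 8)*(y - 5)*(y - 1)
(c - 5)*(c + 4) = c^2 - c - 20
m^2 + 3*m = m*(m + 3)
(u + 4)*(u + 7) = u^2 + 11*u + 28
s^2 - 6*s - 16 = (s - 8)*(s + 2)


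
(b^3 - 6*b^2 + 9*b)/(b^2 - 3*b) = b - 3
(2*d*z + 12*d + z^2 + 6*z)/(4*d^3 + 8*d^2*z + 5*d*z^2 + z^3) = (z + 6)/(2*d^2 + 3*d*z + z^2)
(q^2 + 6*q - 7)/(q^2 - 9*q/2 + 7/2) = 2*(q + 7)/(2*q - 7)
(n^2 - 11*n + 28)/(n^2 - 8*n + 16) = (n - 7)/(n - 4)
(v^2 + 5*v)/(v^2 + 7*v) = (v + 5)/(v + 7)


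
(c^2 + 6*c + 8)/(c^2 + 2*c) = (c + 4)/c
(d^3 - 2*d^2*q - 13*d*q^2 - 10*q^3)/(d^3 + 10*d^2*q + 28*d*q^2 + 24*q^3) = (d^2 - 4*d*q - 5*q^2)/(d^2 + 8*d*q + 12*q^2)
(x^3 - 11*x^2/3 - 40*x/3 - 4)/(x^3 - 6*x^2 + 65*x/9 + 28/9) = 3*(x^2 - 4*x - 12)/(3*x^2 - 19*x + 28)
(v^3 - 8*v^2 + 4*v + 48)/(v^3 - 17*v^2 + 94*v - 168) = (v + 2)/(v - 7)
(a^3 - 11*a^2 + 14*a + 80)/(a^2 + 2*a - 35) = (a^2 - 6*a - 16)/(a + 7)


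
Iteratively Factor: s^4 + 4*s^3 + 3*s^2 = (s + 1)*(s^3 + 3*s^2) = (s + 1)*(s + 3)*(s^2) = s*(s + 1)*(s + 3)*(s)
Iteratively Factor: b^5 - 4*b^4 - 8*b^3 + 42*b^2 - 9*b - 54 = (b + 1)*(b^4 - 5*b^3 - 3*b^2 + 45*b - 54) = (b - 3)*(b + 1)*(b^3 - 2*b^2 - 9*b + 18) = (b - 3)*(b - 2)*(b + 1)*(b^2 - 9) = (b - 3)^2*(b - 2)*(b + 1)*(b + 3)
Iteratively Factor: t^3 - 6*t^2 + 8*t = (t - 4)*(t^2 - 2*t) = (t - 4)*(t - 2)*(t)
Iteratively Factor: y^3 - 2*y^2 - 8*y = (y)*(y^2 - 2*y - 8) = y*(y + 2)*(y - 4)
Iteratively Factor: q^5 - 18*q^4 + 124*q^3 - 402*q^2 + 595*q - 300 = (q - 3)*(q^4 - 15*q^3 + 79*q^2 - 165*q + 100) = (q - 5)*(q - 3)*(q^3 - 10*q^2 + 29*q - 20) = (q - 5)*(q - 3)*(q - 1)*(q^2 - 9*q + 20) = (q - 5)*(q - 4)*(q - 3)*(q - 1)*(q - 5)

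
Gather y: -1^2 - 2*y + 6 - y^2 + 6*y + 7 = -y^2 + 4*y + 12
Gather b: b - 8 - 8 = b - 16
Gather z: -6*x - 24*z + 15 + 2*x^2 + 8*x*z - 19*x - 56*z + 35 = 2*x^2 - 25*x + z*(8*x - 80) + 50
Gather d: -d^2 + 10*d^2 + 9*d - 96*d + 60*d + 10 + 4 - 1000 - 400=9*d^2 - 27*d - 1386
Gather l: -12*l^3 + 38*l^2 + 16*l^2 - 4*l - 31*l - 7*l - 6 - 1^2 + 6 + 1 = -12*l^3 + 54*l^2 - 42*l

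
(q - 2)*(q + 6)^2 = q^3 + 10*q^2 + 12*q - 72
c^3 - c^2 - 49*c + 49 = (c - 7)*(c - 1)*(c + 7)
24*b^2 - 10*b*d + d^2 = (-6*b + d)*(-4*b + d)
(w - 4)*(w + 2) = w^2 - 2*w - 8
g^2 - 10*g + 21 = (g - 7)*(g - 3)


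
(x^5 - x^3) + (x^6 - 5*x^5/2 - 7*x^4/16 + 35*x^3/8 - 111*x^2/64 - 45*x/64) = x^6 - 3*x^5/2 - 7*x^4/16 + 27*x^3/8 - 111*x^2/64 - 45*x/64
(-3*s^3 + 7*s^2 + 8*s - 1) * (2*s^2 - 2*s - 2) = -6*s^5 + 20*s^4 + 8*s^3 - 32*s^2 - 14*s + 2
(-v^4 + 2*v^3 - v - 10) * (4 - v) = v^5 - 6*v^4 + 8*v^3 + v^2 + 6*v - 40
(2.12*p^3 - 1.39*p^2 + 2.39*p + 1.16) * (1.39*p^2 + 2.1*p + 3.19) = 2.9468*p^5 + 2.5199*p^4 + 7.1659*p^3 + 2.1973*p^2 + 10.0601*p + 3.7004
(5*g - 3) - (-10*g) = 15*g - 3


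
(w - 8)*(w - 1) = w^2 - 9*w + 8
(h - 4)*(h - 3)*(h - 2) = h^3 - 9*h^2 + 26*h - 24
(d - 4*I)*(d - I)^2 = d^3 - 6*I*d^2 - 9*d + 4*I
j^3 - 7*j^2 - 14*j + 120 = (j - 6)*(j - 5)*(j + 4)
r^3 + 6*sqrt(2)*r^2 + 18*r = r*(r + 3*sqrt(2))^2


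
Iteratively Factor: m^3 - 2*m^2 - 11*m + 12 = (m - 4)*(m^2 + 2*m - 3) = (m - 4)*(m + 3)*(m - 1)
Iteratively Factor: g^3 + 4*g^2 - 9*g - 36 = (g - 3)*(g^2 + 7*g + 12) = (g - 3)*(g + 4)*(g + 3)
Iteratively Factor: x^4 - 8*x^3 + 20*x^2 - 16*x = (x - 2)*(x^3 - 6*x^2 + 8*x) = (x - 2)^2*(x^2 - 4*x) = (x - 4)*(x - 2)^2*(x)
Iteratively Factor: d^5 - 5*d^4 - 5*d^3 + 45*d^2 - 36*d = (d - 4)*(d^4 - d^3 - 9*d^2 + 9*d) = (d - 4)*(d + 3)*(d^3 - 4*d^2 + 3*d) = (d - 4)*(d - 1)*(d + 3)*(d^2 - 3*d) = d*(d - 4)*(d - 1)*(d + 3)*(d - 3)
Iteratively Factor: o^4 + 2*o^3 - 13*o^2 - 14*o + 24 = (o - 3)*(o^3 + 5*o^2 + 2*o - 8) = (o - 3)*(o + 2)*(o^2 + 3*o - 4) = (o - 3)*(o + 2)*(o + 4)*(o - 1)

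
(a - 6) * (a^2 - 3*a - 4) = a^3 - 9*a^2 + 14*a + 24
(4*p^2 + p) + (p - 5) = 4*p^2 + 2*p - 5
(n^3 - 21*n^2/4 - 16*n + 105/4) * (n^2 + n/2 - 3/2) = n^5 - 19*n^4/4 - 161*n^3/8 + 209*n^2/8 + 297*n/8 - 315/8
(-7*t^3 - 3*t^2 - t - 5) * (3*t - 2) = -21*t^4 + 5*t^3 + 3*t^2 - 13*t + 10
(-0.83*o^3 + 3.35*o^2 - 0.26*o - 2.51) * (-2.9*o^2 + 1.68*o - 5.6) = 2.407*o^5 - 11.1094*o^4 + 11.03*o^3 - 11.9178*o^2 - 2.7608*o + 14.056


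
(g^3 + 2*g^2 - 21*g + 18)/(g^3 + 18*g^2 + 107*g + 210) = (g^2 - 4*g + 3)/(g^2 + 12*g + 35)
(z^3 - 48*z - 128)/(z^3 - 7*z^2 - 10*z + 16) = (z^2 + 8*z + 16)/(z^2 + z - 2)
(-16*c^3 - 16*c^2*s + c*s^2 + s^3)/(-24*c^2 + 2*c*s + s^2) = (4*c^2 + 5*c*s + s^2)/(6*c + s)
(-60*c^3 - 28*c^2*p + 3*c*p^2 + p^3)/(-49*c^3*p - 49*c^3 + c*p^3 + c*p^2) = (60*c^3 + 28*c^2*p - 3*c*p^2 - p^3)/(c*(49*c^2*p + 49*c^2 - p^3 - p^2))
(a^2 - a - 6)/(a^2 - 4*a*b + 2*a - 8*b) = (a - 3)/(a - 4*b)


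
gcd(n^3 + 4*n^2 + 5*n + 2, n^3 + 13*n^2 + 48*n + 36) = n + 1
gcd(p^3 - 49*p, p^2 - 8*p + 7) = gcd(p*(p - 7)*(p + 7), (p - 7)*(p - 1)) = p - 7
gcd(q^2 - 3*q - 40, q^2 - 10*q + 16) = q - 8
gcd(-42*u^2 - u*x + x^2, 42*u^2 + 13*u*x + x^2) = 6*u + x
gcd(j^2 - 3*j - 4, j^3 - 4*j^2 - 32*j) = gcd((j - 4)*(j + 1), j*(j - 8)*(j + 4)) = 1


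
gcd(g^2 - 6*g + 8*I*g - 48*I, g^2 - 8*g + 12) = g - 6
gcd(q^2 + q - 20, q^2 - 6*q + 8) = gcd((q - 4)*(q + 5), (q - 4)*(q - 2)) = q - 4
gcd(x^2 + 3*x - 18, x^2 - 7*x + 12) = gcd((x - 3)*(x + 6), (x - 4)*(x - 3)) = x - 3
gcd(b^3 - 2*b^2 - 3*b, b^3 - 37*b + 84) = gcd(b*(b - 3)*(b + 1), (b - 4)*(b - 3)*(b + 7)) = b - 3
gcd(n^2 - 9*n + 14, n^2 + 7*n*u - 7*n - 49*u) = n - 7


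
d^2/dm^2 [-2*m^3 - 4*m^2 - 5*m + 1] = -12*m - 8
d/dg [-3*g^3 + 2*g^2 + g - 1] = -9*g^2 + 4*g + 1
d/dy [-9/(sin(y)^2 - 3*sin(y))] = 9*(2*sin(y) - 3)*cos(y)/((sin(y) - 3)^2*sin(y)^2)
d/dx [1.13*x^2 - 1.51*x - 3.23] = 2.26*x - 1.51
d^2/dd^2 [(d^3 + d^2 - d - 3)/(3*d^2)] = 2*(-d - 9)/(3*d^4)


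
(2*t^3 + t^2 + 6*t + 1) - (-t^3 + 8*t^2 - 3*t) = 3*t^3 - 7*t^2 + 9*t + 1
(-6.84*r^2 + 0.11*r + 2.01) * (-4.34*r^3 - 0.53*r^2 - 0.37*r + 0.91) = 29.6856*r^5 + 3.1478*r^4 - 6.2509*r^3 - 7.3304*r^2 - 0.6436*r + 1.8291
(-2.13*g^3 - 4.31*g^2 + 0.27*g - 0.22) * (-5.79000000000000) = 12.3327*g^3 + 24.9549*g^2 - 1.5633*g + 1.2738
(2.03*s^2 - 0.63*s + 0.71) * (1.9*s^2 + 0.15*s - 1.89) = 3.857*s^4 - 0.8925*s^3 - 2.5822*s^2 + 1.2972*s - 1.3419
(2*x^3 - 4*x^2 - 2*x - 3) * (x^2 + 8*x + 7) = 2*x^5 + 12*x^4 - 20*x^3 - 47*x^2 - 38*x - 21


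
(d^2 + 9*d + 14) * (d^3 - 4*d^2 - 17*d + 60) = d^5 + 5*d^4 - 39*d^3 - 149*d^2 + 302*d + 840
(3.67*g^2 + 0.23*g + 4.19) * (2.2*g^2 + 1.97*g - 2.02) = 8.074*g^4 + 7.7359*g^3 + 2.2577*g^2 + 7.7897*g - 8.4638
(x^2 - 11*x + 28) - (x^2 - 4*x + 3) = 25 - 7*x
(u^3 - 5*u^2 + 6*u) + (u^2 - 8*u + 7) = u^3 - 4*u^2 - 2*u + 7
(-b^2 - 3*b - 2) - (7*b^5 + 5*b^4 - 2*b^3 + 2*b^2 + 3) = -7*b^5 - 5*b^4 + 2*b^3 - 3*b^2 - 3*b - 5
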